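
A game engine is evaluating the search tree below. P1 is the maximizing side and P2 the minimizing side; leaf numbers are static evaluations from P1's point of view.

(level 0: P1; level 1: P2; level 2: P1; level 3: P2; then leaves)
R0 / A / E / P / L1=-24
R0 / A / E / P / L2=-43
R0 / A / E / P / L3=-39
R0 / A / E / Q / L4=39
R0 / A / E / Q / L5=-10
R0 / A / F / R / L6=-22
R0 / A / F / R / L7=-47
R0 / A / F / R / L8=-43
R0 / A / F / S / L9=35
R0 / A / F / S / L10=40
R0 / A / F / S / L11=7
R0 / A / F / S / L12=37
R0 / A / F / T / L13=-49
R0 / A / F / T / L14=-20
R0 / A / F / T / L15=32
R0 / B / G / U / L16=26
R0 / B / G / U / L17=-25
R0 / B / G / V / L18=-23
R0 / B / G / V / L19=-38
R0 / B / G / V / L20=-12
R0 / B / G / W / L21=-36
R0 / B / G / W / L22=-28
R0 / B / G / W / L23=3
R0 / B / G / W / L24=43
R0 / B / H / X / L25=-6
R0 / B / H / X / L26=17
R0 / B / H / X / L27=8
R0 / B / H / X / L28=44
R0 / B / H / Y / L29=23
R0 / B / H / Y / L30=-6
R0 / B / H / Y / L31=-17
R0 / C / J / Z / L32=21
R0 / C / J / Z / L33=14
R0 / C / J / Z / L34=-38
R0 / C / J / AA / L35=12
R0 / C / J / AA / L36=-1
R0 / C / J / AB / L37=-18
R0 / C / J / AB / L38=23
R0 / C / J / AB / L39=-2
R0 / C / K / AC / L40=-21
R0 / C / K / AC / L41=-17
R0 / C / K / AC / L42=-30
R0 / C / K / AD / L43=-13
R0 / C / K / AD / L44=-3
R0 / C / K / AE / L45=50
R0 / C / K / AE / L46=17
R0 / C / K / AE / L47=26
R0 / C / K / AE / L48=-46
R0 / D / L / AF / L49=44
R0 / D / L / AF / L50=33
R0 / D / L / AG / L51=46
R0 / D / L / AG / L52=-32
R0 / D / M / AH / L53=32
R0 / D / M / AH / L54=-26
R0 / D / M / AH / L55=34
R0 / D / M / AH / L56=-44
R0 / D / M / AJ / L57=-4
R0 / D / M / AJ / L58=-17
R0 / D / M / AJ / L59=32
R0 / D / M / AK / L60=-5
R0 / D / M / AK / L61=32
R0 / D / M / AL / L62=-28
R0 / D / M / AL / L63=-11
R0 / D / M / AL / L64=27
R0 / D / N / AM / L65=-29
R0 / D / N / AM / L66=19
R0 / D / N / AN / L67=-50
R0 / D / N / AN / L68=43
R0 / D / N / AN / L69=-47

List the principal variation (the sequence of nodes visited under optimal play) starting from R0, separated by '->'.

R0 -> A -> E -> Q -> L5

P (P2): min(-24, -43, -39) = -43
Q (P2): min(39, -10) = -10
E (P1): max(-43, -10) = -10
R (P2): min(-22, -47, -43) = -47
S (P2): min(35, 40, 7, 37) = 7
T (P2): min(-49, -20, 32) = -49
F (P1): max(-47, 7, -49) = 7
A (P2): min(-10, 7) = -10
U (P2): min(26, -25) = -25
V (P2): min(-23, -38, -12) = -38
W (P2): min(-36, -28, 3, 43) = -36
G (P1): max(-25, -38, -36) = -25
X (P2): min(-6, 17, 8, 44) = -6
Y (P2): min(23, -6, -17) = -17
H (P1): max(-6, -17) = -6
B (P2): min(-25, -6) = -25
Z (P2): min(21, 14, -38) = -38
AA (P2): min(12, -1) = -1
AB (P2): min(-18, 23, -2) = -18
J (P1): max(-38, -1, -18) = -1
AC (P2): min(-21, -17, -30) = -30
AD (P2): min(-13, -3) = -13
AE (P2): min(50, 17, 26, -46) = -46
K (P1): max(-30, -13, -46) = -13
C (P2): min(-1, -13) = -13
AF (P2): min(44, 33) = 33
AG (P2): min(46, -32) = -32
L (P1): max(33, -32) = 33
AH (P2): min(32, -26, 34, -44) = -44
AJ (P2): min(-4, -17, 32) = -17
AK (P2): min(-5, 32) = -5
AL (P2): min(-28, -11, 27) = -28
M (P1): max(-44, -17, -5, -28) = -5
AM (P2): min(-29, 19) = -29
AN (P2): min(-50, 43, -47) = -50
N (P1): max(-29, -50) = -29
D (P2): min(33, -5, -29) = -29
R0 (P1): max(-10, -25, -13, -29) = -10
At R0, P1 picks A (highest: -10).
At A, P2 picks E (lowest: -10).
At E, P1 picks Q (highest: -10).
At Q, P2 picks L5 (lowest: -10).
Terminal value -10.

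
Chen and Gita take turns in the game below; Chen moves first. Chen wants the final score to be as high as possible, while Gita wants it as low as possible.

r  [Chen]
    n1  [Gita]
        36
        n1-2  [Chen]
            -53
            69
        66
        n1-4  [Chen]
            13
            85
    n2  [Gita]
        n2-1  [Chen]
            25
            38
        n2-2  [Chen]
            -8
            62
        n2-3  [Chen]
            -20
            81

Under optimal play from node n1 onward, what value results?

n1-2 (Chen): max(-53, 69) = 69
n1-4 (Chen): max(13, 85) = 85
n1 (Gita): min(36, 69, 66, 85) = 36

36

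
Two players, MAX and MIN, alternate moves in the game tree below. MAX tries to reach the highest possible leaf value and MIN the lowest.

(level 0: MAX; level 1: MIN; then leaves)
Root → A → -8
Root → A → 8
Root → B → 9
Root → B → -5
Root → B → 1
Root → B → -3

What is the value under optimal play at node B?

B (MIN): min(9, -5, 1, -3) = -5

-5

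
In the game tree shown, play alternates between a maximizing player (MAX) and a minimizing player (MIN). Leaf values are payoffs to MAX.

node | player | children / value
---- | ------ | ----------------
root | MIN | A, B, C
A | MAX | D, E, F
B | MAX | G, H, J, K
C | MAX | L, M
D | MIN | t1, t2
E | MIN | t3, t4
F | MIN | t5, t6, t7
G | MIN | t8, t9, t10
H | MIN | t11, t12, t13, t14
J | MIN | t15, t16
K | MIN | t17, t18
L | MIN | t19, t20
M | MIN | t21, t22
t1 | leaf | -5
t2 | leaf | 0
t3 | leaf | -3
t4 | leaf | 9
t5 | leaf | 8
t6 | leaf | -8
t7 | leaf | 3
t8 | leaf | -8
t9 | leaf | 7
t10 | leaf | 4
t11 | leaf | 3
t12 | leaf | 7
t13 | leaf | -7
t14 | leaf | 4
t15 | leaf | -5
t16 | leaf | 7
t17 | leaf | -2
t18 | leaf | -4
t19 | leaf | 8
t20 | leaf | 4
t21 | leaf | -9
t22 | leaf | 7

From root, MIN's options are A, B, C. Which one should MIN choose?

D (MIN): min(-5, 0) = -5
E (MIN): min(-3, 9) = -3
F (MIN): min(8, -8, 3) = -8
A (MAX): max(-5, -3, -8) = -3
G (MIN): min(-8, 7, 4) = -8
H (MIN): min(3, 7, -7, 4) = -7
J (MIN): min(-5, 7) = -5
K (MIN): min(-2, -4) = -4
B (MAX): max(-8, -7, -5, -4) = -4
L (MIN): min(8, 4) = 4
M (MIN): min(-9, 7) = -9
C (MAX): max(4, -9) = 4
root (MIN): min(-3, -4, 4) = -4
MIN at root wants the lowest of {A=-3, B=-4, C=4}, so chooses B.

B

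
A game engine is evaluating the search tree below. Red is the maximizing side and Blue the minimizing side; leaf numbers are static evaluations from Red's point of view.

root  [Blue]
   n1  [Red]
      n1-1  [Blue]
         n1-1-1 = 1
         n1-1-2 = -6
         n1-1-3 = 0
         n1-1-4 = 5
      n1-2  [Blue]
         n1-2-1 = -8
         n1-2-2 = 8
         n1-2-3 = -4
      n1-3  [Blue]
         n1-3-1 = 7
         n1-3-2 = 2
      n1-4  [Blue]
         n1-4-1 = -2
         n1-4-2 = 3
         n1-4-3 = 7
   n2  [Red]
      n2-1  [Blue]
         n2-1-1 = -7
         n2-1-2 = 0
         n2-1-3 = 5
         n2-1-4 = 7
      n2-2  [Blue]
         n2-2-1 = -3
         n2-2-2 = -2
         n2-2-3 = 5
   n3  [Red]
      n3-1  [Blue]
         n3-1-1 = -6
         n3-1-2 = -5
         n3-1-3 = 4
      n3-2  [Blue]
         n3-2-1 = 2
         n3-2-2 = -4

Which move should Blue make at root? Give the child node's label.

n1-1 (Blue): min(1, -6, 0, 5) = -6
n1-2 (Blue): min(-8, 8, -4) = -8
n1-3 (Blue): min(7, 2) = 2
n1-4 (Blue): min(-2, 3, 7) = -2
n1 (Red): max(-6, -8, 2, -2) = 2
n2-1 (Blue): min(-7, 0, 5, 7) = -7
n2-2 (Blue): min(-3, -2, 5) = -3
n2 (Red): max(-7, -3) = -3
n3-1 (Blue): min(-6, -5, 4) = -6
n3-2 (Blue): min(2, -4) = -4
n3 (Red): max(-6, -4) = -4
root (Blue): min(2, -3, -4) = -4
Blue at root wants the lowest of {n1=2, n2=-3, n3=-4}, so chooses n3.

n3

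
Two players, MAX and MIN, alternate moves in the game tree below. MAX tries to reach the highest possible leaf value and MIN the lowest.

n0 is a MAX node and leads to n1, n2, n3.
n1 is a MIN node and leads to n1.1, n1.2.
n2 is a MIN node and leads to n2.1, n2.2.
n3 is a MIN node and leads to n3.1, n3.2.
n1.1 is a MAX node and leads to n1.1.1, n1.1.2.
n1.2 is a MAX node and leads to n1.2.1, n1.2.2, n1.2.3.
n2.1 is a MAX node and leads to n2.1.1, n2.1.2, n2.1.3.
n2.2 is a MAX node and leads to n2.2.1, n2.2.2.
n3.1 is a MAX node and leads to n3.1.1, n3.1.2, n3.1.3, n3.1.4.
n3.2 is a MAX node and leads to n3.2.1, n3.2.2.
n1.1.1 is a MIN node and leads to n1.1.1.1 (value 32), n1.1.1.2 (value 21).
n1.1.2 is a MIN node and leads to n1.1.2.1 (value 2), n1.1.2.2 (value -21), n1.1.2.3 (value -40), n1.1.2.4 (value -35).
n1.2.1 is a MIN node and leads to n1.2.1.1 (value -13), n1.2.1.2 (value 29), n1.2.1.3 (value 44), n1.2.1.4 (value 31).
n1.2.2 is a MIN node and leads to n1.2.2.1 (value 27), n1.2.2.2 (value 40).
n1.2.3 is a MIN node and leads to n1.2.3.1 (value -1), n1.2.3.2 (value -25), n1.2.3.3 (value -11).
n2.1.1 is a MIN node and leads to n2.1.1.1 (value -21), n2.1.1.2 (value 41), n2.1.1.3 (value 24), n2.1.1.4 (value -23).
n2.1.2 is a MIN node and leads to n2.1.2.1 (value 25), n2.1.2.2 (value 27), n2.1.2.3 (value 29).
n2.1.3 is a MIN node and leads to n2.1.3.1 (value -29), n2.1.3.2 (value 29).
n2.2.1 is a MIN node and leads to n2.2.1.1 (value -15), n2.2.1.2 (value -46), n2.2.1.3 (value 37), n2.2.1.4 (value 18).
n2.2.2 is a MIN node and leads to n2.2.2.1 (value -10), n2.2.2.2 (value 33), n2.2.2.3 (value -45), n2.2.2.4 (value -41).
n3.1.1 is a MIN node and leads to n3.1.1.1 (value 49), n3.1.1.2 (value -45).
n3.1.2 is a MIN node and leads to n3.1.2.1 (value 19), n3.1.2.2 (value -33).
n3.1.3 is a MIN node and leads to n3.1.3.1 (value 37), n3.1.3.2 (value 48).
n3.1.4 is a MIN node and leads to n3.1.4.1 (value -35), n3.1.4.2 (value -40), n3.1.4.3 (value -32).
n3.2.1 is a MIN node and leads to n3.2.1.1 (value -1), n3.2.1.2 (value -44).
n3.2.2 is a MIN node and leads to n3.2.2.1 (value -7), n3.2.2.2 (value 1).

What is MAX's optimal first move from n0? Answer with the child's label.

n1

n1.1.1 (MIN): min(32, 21) = 21
n1.1.2 (MIN): min(2, -21, -40, -35) = -40
n1.1 (MAX): max(21, -40) = 21
n1.2.1 (MIN): min(-13, 29, 44, 31) = -13
n1.2.2 (MIN): min(27, 40) = 27
n1.2.3 (MIN): min(-1, -25, -11) = -25
n1.2 (MAX): max(-13, 27, -25) = 27
n1 (MIN): min(21, 27) = 21
n2.1.1 (MIN): min(-21, 41, 24, -23) = -23
n2.1.2 (MIN): min(25, 27, 29) = 25
n2.1.3 (MIN): min(-29, 29) = -29
n2.1 (MAX): max(-23, 25, -29) = 25
n2.2.1 (MIN): min(-15, -46, 37, 18) = -46
n2.2.2 (MIN): min(-10, 33, -45, -41) = -45
n2.2 (MAX): max(-46, -45) = -45
n2 (MIN): min(25, -45) = -45
n3.1.1 (MIN): min(49, -45) = -45
n3.1.2 (MIN): min(19, -33) = -33
n3.1.3 (MIN): min(37, 48) = 37
n3.1.4 (MIN): min(-35, -40, -32) = -40
n3.1 (MAX): max(-45, -33, 37, -40) = 37
n3.2.1 (MIN): min(-1, -44) = -44
n3.2.2 (MIN): min(-7, 1) = -7
n3.2 (MAX): max(-44, -7) = -7
n3 (MIN): min(37, -7) = -7
n0 (MAX): max(21, -45, -7) = 21
MAX at n0 wants the highest of {n1=21, n2=-45, n3=-7}, so chooses n1.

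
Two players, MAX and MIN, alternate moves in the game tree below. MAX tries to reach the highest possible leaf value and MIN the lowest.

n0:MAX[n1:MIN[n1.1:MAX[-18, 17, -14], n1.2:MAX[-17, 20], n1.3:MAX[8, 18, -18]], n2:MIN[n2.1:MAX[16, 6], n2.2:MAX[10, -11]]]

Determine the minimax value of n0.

17

n1.1 (MAX): max(-18, 17, -14) = 17
n1.2 (MAX): max(-17, 20) = 20
n1.3 (MAX): max(8, 18, -18) = 18
n1 (MIN): min(17, 20, 18) = 17
n2.1 (MAX): max(16, 6) = 16
n2.2 (MAX): max(10, -11) = 10
n2 (MIN): min(16, 10) = 10
n0 (MAX): max(17, 10) = 17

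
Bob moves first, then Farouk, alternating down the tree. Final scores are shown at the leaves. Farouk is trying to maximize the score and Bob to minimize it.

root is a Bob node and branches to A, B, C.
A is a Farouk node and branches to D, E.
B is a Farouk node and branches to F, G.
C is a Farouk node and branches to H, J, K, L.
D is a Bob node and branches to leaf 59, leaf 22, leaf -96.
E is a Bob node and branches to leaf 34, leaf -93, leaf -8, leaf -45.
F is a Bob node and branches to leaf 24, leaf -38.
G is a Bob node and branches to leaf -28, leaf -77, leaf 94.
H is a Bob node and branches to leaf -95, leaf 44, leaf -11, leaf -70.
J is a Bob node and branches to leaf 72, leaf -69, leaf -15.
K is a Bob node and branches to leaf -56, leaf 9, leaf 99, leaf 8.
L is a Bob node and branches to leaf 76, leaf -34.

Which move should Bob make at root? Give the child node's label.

A

D (Bob): min(59, 22, -96) = -96
E (Bob): min(34, -93, -8, -45) = -93
A (Farouk): max(-96, -93) = -93
F (Bob): min(24, -38) = -38
G (Bob): min(-28, -77, 94) = -77
B (Farouk): max(-38, -77) = -38
H (Bob): min(-95, 44, -11, -70) = -95
J (Bob): min(72, -69, -15) = -69
K (Bob): min(-56, 9, 99, 8) = -56
L (Bob): min(76, -34) = -34
C (Farouk): max(-95, -69, -56, -34) = -34
root (Bob): min(-93, -38, -34) = -93
Bob at root wants the lowest of {A=-93, B=-38, C=-34}, so chooses A.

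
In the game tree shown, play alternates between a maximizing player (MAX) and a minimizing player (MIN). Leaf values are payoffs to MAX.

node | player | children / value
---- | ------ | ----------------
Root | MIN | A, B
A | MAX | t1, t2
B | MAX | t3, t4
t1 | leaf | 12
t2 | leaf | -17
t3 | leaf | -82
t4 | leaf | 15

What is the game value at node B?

15

B (MAX): max(-82, 15) = 15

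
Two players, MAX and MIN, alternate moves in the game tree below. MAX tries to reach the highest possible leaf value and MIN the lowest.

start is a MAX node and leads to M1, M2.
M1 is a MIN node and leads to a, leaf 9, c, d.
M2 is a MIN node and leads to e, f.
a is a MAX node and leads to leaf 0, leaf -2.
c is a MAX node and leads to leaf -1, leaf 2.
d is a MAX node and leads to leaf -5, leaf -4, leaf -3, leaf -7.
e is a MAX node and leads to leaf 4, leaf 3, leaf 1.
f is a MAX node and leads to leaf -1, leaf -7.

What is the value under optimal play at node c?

2

c (MAX): max(-1, 2) = 2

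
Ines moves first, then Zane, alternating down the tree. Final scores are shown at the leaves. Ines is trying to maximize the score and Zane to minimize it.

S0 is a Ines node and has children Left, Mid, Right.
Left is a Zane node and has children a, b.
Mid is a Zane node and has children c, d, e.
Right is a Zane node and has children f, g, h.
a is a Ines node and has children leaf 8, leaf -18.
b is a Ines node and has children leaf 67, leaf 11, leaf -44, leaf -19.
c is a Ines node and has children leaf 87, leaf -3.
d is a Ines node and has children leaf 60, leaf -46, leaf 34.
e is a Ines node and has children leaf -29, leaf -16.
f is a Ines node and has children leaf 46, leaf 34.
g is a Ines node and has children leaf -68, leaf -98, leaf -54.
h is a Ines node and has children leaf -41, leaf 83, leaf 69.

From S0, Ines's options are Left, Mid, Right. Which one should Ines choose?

Left

a (Ines): max(8, -18) = 8
b (Ines): max(67, 11, -44, -19) = 67
Left (Zane): min(8, 67) = 8
c (Ines): max(87, -3) = 87
d (Ines): max(60, -46, 34) = 60
e (Ines): max(-29, -16) = -16
Mid (Zane): min(87, 60, -16) = -16
f (Ines): max(46, 34) = 46
g (Ines): max(-68, -98, -54) = -54
h (Ines): max(-41, 83, 69) = 83
Right (Zane): min(46, -54, 83) = -54
S0 (Ines): max(8, -16, -54) = 8
Ines at S0 wants the highest of {Left=8, Mid=-16, Right=-54}, so chooses Left.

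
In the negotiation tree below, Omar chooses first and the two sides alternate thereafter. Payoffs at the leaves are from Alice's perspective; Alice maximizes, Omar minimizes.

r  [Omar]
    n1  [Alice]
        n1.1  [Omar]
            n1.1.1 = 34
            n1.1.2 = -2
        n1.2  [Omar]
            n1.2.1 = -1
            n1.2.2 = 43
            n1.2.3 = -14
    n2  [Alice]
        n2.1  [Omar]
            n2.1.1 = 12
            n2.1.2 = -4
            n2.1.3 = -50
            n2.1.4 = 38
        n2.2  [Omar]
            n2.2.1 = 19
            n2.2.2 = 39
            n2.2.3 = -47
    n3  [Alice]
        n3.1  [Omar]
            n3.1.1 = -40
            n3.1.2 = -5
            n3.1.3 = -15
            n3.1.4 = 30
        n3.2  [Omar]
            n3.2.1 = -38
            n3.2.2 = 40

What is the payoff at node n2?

-47

n2.1 (Omar): min(12, -4, -50, 38) = -50
n2.2 (Omar): min(19, 39, -47) = -47
n2 (Alice): max(-50, -47) = -47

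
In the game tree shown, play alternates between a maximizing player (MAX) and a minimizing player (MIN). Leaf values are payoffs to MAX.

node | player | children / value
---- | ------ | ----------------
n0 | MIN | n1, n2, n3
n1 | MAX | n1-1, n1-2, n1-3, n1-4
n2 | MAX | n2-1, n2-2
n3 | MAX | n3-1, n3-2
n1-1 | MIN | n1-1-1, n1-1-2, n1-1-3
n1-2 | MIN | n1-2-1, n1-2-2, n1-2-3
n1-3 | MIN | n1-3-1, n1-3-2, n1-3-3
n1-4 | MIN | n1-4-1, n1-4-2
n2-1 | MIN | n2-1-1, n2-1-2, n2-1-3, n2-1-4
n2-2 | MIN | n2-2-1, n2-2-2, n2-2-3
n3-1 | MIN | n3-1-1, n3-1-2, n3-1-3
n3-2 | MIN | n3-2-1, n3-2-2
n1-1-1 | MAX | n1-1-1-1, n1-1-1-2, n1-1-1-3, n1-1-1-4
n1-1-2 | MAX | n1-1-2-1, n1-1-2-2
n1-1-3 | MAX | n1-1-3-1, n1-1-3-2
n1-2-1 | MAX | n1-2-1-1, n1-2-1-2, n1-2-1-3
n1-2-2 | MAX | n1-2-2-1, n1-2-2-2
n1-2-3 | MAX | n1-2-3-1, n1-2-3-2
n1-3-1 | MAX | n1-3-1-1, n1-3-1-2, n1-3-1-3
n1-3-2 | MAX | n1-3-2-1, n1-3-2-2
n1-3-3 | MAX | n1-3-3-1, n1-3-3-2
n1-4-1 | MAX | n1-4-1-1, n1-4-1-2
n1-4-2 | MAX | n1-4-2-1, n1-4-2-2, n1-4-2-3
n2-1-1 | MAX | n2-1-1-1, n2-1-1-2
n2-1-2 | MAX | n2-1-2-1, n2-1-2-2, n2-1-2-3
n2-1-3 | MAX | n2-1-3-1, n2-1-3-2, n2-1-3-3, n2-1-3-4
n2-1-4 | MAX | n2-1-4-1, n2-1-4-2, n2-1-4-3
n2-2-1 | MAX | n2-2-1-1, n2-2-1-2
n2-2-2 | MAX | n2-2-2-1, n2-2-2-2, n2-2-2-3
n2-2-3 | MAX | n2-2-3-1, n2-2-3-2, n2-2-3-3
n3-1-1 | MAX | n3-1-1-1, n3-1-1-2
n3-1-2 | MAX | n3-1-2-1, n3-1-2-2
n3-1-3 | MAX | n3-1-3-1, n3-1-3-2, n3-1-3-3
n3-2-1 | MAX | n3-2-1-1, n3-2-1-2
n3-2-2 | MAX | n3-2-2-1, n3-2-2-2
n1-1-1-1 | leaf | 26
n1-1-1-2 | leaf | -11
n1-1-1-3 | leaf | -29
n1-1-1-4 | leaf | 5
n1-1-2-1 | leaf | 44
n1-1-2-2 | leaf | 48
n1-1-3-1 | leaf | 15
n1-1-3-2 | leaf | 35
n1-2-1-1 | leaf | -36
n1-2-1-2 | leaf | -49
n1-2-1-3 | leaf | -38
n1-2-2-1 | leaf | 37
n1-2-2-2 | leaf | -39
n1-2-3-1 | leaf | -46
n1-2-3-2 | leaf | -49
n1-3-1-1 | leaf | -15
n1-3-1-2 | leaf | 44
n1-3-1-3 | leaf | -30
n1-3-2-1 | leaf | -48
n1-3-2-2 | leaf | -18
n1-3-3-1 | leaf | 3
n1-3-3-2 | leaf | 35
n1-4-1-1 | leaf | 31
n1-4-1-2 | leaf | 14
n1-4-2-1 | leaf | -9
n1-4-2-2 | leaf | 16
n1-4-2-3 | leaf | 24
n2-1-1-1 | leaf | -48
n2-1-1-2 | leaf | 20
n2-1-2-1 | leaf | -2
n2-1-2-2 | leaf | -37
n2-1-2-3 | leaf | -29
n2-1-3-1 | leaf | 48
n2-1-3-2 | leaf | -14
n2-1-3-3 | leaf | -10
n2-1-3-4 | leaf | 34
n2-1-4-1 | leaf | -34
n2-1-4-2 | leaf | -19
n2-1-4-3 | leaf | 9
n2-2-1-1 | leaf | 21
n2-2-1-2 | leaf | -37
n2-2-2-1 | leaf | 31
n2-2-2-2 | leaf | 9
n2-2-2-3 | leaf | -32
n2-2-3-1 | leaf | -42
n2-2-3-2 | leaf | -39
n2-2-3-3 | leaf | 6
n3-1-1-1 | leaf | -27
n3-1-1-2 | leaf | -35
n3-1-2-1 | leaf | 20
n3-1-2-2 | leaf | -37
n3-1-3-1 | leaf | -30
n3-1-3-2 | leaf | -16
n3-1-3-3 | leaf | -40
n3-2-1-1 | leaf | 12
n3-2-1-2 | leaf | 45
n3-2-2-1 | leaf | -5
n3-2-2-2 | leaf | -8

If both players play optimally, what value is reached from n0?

n1-1-1 (MAX): max(26, -11, -29, 5) = 26
n1-1-2 (MAX): max(44, 48) = 48
n1-1-3 (MAX): max(15, 35) = 35
n1-1 (MIN): min(26, 48, 35) = 26
n1-2-1 (MAX): max(-36, -49, -38) = -36
n1-2-2 (MAX): max(37, -39) = 37
n1-2-3 (MAX): max(-46, -49) = -46
n1-2 (MIN): min(-36, 37, -46) = -46
n1-3-1 (MAX): max(-15, 44, -30) = 44
n1-3-2 (MAX): max(-48, -18) = -18
n1-3-3 (MAX): max(3, 35) = 35
n1-3 (MIN): min(44, -18, 35) = -18
n1-4-1 (MAX): max(31, 14) = 31
n1-4-2 (MAX): max(-9, 16, 24) = 24
n1-4 (MIN): min(31, 24) = 24
n1 (MAX): max(26, -46, -18, 24) = 26
n2-1-1 (MAX): max(-48, 20) = 20
n2-1-2 (MAX): max(-2, -37, -29) = -2
n2-1-3 (MAX): max(48, -14, -10, 34) = 48
n2-1-4 (MAX): max(-34, -19, 9) = 9
n2-1 (MIN): min(20, -2, 48, 9) = -2
n2-2-1 (MAX): max(21, -37) = 21
n2-2-2 (MAX): max(31, 9, -32) = 31
n2-2-3 (MAX): max(-42, -39, 6) = 6
n2-2 (MIN): min(21, 31, 6) = 6
n2 (MAX): max(-2, 6) = 6
n3-1-1 (MAX): max(-27, -35) = -27
n3-1-2 (MAX): max(20, -37) = 20
n3-1-3 (MAX): max(-30, -16, -40) = -16
n3-1 (MIN): min(-27, 20, -16) = -27
n3-2-1 (MAX): max(12, 45) = 45
n3-2-2 (MAX): max(-5, -8) = -5
n3-2 (MIN): min(45, -5) = -5
n3 (MAX): max(-27, -5) = -5
n0 (MIN): min(26, 6, -5) = -5

-5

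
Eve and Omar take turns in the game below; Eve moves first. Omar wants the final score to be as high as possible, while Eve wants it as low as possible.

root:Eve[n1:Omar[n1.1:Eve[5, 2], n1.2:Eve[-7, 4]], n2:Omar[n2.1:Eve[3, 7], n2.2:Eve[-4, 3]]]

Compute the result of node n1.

n1.1 (Eve): min(5, 2) = 2
n1.2 (Eve): min(-7, 4) = -7
n1 (Omar): max(2, -7) = 2

2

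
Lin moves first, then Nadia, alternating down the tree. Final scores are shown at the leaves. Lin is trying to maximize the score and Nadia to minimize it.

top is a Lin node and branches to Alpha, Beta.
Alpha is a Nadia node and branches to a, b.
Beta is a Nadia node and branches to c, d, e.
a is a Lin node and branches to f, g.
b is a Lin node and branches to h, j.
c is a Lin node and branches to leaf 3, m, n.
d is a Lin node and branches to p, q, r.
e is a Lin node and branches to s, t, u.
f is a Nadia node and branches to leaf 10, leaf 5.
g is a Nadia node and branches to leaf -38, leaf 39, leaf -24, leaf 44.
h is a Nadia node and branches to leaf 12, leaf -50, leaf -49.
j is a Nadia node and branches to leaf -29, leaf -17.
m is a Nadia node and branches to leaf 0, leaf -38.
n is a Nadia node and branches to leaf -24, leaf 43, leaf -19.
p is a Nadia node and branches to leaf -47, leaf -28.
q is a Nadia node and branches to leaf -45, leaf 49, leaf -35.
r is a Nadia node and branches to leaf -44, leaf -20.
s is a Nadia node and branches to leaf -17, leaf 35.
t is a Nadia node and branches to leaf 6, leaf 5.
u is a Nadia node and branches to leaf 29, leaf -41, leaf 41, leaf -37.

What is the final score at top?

-29

f (Nadia): min(10, 5) = 5
g (Nadia): min(-38, 39, -24, 44) = -38
a (Lin): max(5, -38) = 5
h (Nadia): min(12, -50, -49) = -50
j (Nadia): min(-29, -17) = -29
b (Lin): max(-50, -29) = -29
Alpha (Nadia): min(5, -29) = -29
m (Nadia): min(0, -38) = -38
n (Nadia): min(-24, 43, -19) = -24
c (Lin): max(3, -38, -24) = 3
p (Nadia): min(-47, -28) = -47
q (Nadia): min(-45, 49, -35) = -45
r (Nadia): min(-44, -20) = -44
d (Lin): max(-47, -45, -44) = -44
s (Nadia): min(-17, 35) = -17
t (Nadia): min(6, 5) = 5
u (Nadia): min(29, -41, 41, -37) = -41
e (Lin): max(-17, 5, -41) = 5
Beta (Nadia): min(3, -44, 5) = -44
top (Lin): max(-29, -44) = -29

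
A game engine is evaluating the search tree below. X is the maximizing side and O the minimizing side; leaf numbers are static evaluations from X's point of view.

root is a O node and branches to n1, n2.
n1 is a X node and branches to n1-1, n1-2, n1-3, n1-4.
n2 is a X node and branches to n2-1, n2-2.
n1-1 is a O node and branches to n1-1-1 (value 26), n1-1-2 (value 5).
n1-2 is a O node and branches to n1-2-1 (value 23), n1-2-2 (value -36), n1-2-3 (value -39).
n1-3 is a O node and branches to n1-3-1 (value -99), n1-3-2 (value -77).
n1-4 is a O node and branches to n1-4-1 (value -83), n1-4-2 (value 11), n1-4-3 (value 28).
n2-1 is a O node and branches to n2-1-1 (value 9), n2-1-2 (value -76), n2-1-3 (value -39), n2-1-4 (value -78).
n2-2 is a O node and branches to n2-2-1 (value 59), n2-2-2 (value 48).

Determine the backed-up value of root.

5

n1-1 (O): min(26, 5) = 5
n1-2 (O): min(23, -36, -39) = -39
n1-3 (O): min(-99, -77) = -99
n1-4 (O): min(-83, 11, 28) = -83
n1 (X): max(5, -39, -99, -83) = 5
n2-1 (O): min(9, -76, -39, -78) = -78
n2-2 (O): min(59, 48) = 48
n2 (X): max(-78, 48) = 48
root (O): min(5, 48) = 5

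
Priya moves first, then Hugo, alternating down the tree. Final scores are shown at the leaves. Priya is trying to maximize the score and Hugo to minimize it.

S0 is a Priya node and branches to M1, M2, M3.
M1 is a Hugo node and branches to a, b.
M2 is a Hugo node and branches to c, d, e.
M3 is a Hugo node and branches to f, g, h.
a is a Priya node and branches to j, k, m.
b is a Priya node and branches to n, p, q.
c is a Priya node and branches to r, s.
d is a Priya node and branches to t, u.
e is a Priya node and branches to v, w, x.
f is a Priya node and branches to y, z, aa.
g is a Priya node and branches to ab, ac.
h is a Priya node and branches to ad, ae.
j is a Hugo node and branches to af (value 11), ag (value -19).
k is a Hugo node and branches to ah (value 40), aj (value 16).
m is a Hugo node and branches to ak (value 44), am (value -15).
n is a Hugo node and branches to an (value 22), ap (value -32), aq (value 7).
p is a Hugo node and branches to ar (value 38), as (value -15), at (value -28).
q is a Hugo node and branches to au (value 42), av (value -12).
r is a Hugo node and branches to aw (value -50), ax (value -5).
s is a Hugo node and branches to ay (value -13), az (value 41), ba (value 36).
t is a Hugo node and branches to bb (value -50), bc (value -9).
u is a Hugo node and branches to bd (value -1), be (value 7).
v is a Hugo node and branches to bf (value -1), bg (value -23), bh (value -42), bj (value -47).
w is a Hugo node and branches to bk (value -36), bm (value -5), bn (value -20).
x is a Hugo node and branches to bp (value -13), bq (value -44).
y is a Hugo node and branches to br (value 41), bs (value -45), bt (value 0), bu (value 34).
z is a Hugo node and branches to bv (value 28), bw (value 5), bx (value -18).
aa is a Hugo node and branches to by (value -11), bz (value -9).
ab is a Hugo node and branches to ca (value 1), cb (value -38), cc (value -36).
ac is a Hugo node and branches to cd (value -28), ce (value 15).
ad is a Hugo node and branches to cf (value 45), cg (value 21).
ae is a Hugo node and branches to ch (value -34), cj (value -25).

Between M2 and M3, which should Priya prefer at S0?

r (Hugo): min(-50, -5) = -50
s (Hugo): min(-13, 41, 36) = -13
c (Priya): max(-50, -13) = -13
t (Hugo): min(-50, -9) = -50
u (Hugo): min(-1, 7) = -1
d (Priya): max(-50, -1) = -1
v (Hugo): min(-1, -23, -42, -47) = -47
w (Hugo): min(-36, -5, -20) = -36
x (Hugo): min(-13, -44) = -44
e (Priya): max(-47, -36, -44) = -36
M2 (Hugo): min(-13, -1, -36) = -36
y (Hugo): min(41, -45, 0, 34) = -45
z (Hugo): min(28, 5, -18) = -18
aa (Hugo): min(-11, -9) = -11
f (Priya): max(-45, -18, -11) = -11
ab (Hugo): min(1, -38, -36) = -38
ac (Hugo): min(-28, 15) = -28
g (Priya): max(-38, -28) = -28
ad (Hugo): min(45, 21) = 21
ae (Hugo): min(-34, -25) = -34
h (Priya): max(21, -34) = 21
M3 (Hugo): min(-11, -28, 21) = -28
Priya prefers the higher value; M2=-36, M3=-28. M3 is better since -28 > -36.

M3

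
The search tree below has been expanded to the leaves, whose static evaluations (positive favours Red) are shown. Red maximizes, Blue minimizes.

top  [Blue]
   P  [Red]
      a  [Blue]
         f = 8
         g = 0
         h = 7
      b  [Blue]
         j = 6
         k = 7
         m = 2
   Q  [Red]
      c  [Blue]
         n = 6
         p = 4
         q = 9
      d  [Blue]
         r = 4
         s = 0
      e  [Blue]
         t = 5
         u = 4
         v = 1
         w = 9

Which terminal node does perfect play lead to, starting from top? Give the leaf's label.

a (Blue): min(8, 0, 7) = 0
b (Blue): min(6, 7, 2) = 2
P (Red): max(0, 2) = 2
c (Blue): min(6, 4, 9) = 4
d (Blue): min(4, 0) = 0
e (Blue): min(5, 4, 1, 9) = 1
Q (Red): max(4, 0, 1) = 4
top (Blue): min(2, 4) = 2
At top, Blue picks P (lowest: 2).
At P, Red picks b (highest: 2).
At b, Blue picks m (lowest: 2).
Terminal value 2.

m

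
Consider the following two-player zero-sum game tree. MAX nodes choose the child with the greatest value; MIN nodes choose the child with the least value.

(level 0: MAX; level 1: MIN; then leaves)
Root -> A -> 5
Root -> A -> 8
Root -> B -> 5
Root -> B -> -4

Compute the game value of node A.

A (MIN): min(5, 8) = 5

5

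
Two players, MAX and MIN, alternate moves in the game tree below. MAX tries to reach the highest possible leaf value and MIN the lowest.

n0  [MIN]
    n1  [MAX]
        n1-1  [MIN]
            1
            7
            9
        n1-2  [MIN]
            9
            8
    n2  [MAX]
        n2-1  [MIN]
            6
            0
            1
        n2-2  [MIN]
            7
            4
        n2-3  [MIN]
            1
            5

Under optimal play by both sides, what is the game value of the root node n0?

n1-1 (MIN): min(1, 7, 9) = 1
n1-2 (MIN): min(9, 8) = 8
n1 (MAX): max(1, 8) = 8
n2-1 (MIN): min(6, 0, 1) = 0
n2-2 (MIN): min(7, 4) = 4
n2-3 (MIN): min(1, 5) = 1
n2 (MAX): max(0, 4, 1) = 4
n0 (MIN): min(8, 4) = 4

4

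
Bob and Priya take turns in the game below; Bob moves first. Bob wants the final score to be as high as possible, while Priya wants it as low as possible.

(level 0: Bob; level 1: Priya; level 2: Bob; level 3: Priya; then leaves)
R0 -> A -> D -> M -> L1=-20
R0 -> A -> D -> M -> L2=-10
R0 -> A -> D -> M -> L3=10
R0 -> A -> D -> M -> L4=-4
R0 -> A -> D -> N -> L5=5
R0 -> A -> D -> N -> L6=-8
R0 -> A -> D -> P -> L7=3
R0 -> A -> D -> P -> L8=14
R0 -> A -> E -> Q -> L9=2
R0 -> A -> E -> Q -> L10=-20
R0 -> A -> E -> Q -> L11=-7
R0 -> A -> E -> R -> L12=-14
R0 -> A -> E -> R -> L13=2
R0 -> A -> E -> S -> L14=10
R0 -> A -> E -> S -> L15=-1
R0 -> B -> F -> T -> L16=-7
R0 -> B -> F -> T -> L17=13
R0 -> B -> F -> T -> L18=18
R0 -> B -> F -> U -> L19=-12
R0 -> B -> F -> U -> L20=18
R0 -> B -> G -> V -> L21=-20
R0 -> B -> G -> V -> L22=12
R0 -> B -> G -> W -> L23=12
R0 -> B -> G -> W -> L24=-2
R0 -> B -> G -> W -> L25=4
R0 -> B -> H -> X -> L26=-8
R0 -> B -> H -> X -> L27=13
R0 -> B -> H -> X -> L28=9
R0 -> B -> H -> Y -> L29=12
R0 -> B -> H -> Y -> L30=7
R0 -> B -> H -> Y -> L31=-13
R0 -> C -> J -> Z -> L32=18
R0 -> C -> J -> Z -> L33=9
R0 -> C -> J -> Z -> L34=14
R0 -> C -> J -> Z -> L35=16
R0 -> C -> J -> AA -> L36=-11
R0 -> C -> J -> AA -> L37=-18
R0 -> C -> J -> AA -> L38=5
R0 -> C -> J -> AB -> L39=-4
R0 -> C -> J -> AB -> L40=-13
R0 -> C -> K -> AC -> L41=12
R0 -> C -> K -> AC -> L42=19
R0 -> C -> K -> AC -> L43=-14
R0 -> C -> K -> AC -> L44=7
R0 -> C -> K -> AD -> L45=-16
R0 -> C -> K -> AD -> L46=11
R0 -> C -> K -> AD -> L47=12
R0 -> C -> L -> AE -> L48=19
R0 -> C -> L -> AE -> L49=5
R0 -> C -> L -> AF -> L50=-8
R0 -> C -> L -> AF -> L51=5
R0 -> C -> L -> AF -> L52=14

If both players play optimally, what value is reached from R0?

-1

M (Priya): min(-20, -10, 10, -4) = -20
N (Priya): min(5, -8) = -8
P (Priya): min(3, 14) = 3
D (Bob): max(-20, -8, 3) = 3
Q (Priya): min(2, -20, -7) = -20
R (Priya): min(-14, 2) = -14
S (Priya): min(10, -1) = -1
E (Bob): max(-20, -14, -1) = -1
A (Priya): min(3, -1) = -1
T (Priya): min(-7, 13, 18) = -7
U (Priya): min(-12, 18) = -12
F (Bob): max(-7, -12) = -7
V (Priya): min(-20, 12) = -20
W (Priya): min(12, -2, 4) = -2
G (Bob): max(-20, -2) = -2
X (Priya): min(-8, 13, 9) = -8
Y (Priya): min(12, 7, -13) = -13
H (Bob): max(-8, -13) = -8
B (Priya): min(-7, -2, -8) = -8
Z (Priya): min(18, 9, 14, 16) = 9
AA (Priya): min(-11, -18, 5) = -18
AB (Priya): min(-4, -13) = -13
J (Bob): max(9, -18, -13) = 9
AC (Priya): min(12, 19, -14, 7) = -14
AD (Priya): min(-16, 11, 12) = -16
K (Bob): max(-14, -16) = -14
AE (Priya): min(19, 5) = 5
AF (Priya): min(-8, 5, 14) = -8
L (Bob): max(5, -8) = 5
C (Priya): min(9, -14, 5) = -14
R0 (Bob): max(-1, -8, -14) = -1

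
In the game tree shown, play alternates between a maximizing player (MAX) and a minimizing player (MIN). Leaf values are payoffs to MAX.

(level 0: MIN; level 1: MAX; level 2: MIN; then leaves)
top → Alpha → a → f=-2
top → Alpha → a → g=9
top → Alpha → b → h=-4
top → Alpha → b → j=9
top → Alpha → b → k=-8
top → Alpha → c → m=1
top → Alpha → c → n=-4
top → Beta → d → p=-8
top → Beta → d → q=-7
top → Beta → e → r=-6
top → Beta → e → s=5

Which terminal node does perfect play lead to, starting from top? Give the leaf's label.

a (MIN): min(-2, 9) = -2
b (MIN): min(-4, 9, -8) = -8
c (MIN): min(1, -4) = -4
Alpha (MAX): max(-2, -8, -4) = -2
d (MIN): min(-8, -7) = -8
e (MIN): min(-6, 5) = -6
Beta (MAX): max(-8, -6) = -6
top (MIN): min(-2, -6) = -6
At top, MIN picks Beta (lowest: -6).
At Beta, MAX picks e (highest: -6).
At e, MIN picks r (lowest: -6).
Terminal value -6.

r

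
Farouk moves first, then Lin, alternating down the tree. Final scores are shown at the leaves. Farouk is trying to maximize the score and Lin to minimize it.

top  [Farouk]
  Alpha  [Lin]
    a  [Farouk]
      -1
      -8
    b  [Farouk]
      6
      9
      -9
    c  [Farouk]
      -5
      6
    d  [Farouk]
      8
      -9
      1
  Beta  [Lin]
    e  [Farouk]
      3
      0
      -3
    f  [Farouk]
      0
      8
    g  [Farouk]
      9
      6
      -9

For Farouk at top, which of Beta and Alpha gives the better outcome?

Beta

e (Farouk): max(3, 0, -3) = 3
f (Farouk): max(0, 8) = 8
g (Farouk): max(9, 6, -9) = 9
Beta (Lin): min(3, 8, 9) = 3
a (Farouk): max(-1, -8) = -1
b (Farouk): max(6, 9, -9) = 9
c (Farouk): max(-5, 6) = 6
d (Farouk): max(8, -9, 1) = 8
Alpha (Lin): min(-1, 9, 6, 8) = -1
Farouk prefers the higher value; Beta=3, Alpha=-1. Beta is better since 3 > -1.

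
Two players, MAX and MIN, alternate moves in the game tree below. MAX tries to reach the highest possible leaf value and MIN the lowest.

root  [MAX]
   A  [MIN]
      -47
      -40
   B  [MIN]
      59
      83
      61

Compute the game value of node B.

59

B (MIN): min(59, 83, 61) = 59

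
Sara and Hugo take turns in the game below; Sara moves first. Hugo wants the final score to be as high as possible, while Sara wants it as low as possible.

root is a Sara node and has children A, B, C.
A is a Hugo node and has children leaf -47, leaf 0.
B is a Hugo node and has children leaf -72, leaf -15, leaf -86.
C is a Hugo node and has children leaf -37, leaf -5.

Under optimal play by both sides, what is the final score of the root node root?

-15

A (Hugo): max(-47, 0) = 0
B (Hugo): max(-72, -15, -86) = -15
C (Hugo): max(-37, -5) = -5
root (Sara): min(0, -15, -5) = -15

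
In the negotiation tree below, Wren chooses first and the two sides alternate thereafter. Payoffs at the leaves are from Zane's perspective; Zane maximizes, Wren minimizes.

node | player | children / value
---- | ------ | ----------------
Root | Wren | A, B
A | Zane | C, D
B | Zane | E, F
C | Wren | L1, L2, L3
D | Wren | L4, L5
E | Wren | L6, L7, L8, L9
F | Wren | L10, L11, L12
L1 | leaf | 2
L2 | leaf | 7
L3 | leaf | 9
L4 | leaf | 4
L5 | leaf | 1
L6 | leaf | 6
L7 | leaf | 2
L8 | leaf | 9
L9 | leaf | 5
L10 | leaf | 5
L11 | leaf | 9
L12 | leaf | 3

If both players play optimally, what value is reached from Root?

C (Wren): min(2, 7, 9) = 2
D (Wren): min(4, 1) = 1
A (Zane): max(2, 1) = 2
E (Wren): min(6, 2, 9, 5) = 2
F (Wren): min(5, 9, 3) = 3
B (Zane): max(2, 3) = 3
Root (Wren): min(2, 3) = 2

2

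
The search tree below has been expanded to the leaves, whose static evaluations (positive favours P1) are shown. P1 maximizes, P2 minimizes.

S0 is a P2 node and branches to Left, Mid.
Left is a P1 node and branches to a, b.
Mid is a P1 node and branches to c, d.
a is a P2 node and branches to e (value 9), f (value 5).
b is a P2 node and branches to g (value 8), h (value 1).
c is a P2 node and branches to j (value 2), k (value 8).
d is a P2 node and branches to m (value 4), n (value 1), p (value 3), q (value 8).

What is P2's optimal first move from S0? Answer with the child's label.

a (P2): min(9, 5) = 5
b (P2): min(8, 1) = 1
Left (P1): max(5, 1) = 5
c (P2): min(2, 8) = 2
d (P2): min(4, 1, 3, 8) = 1
Mid (P1): max(2, 1) = 2
S0 (P2): min(5, 2) = 2
P2 at S0 wants the lowest of {Left=5, Mid=2}, so chooses Mid.

Mid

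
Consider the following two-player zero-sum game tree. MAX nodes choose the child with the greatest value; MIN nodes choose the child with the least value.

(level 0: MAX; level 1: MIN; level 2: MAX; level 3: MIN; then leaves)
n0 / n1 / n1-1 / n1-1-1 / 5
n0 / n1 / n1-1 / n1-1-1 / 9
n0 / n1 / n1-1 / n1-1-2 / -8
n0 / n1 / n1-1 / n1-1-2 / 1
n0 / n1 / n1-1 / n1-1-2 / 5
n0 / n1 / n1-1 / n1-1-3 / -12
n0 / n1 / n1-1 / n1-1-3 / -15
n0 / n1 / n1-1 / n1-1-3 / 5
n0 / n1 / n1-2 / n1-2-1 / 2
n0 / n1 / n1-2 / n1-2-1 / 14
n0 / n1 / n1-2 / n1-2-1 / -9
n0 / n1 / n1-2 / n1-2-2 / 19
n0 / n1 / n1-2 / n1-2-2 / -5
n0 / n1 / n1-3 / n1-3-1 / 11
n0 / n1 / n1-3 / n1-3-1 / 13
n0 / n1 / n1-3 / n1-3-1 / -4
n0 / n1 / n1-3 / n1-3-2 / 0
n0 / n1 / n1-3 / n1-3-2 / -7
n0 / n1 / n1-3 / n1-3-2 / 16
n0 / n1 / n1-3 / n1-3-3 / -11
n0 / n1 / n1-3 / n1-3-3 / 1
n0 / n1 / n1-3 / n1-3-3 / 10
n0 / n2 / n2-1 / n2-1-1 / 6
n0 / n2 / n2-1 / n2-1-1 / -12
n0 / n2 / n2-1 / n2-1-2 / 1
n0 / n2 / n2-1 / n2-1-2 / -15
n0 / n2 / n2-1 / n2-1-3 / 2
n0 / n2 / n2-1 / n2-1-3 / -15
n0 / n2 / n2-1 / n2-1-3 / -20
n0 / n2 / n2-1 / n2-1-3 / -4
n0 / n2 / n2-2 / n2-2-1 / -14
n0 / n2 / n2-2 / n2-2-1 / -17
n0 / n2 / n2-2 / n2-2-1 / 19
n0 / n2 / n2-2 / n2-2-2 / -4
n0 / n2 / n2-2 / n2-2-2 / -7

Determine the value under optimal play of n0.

n1-1-1 (MIN): min(5, 9) = 5
n1-1-2 (MIN): min(-8, 1, 5) = -8
n1-1-3 (MIN): min(-12, -15, 5) = -15
n1-1 (MAX): max(5, -8, -15) = 5
n1-2-1 (MIN): min(2, 14, -9) = -9
n1-2-2 (MIN): min(19, -5) = -5
n1-2 (MAX): max(-9, -5) = -5
n1-3-1 (MIN): min(11, 13, -4) = -4
n1-3-2 (MIN): min(0, -7, 16) = -7
n1-3-3 (MIN): min(-11, 1, 10) = -11
n1-3 (MAX): max(-4, -7, -11) = -4
n1 (MIN): min(5, -5, -4) = -5
n2-1-1 (MIN): min(6, -12) = -12
n2-1-2 (MIN): min(1, -15) = -15
n2-1-3 (MIN): min(2, -15, -20, -4) = -20
n2-1 (MAX): max(-12, -15, -20) = -12
n2-2-1 (MIN): min(-14, -17, 19) = -17
n2-2-2 (MIN): min(-4, -7) = -7
n2-2 (MAX): max(-17, -7) = -7
n2 (MIN): min(-12, -7) = -12
n0 (MAX): max(-5, -12) = -5

-5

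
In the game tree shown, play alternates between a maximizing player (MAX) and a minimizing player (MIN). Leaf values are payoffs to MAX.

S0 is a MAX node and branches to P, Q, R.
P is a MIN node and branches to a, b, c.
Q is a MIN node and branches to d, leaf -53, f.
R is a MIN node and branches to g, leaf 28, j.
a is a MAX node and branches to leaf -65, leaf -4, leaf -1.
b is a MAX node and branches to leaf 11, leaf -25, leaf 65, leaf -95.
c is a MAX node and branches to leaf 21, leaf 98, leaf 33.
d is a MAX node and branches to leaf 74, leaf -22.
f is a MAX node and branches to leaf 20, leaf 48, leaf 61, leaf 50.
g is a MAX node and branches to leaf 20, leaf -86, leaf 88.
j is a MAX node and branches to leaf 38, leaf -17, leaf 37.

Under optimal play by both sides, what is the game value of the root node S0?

a (MAX): max(-65, -4, -1) = -1
b (MAX): max(11, -25, 65, -95) = 65
c (MAX): max(21, 98, 33) = 98
P (MIN): min(-1, 65, 98) = -1
d (MAX): max(74, -22) = 74
f (MAX): max(20, 48, 61, 50) = 61
Q (MIN): min(74, -53, 61) = -53
g (MAX): max(20, -86, 88) = 88
j (MAX): max(38, -17, 37) = 38
R (MIN): min(88, 28, 38) = 28
S0 (MAX): max(-1, -53, 28) = 28

28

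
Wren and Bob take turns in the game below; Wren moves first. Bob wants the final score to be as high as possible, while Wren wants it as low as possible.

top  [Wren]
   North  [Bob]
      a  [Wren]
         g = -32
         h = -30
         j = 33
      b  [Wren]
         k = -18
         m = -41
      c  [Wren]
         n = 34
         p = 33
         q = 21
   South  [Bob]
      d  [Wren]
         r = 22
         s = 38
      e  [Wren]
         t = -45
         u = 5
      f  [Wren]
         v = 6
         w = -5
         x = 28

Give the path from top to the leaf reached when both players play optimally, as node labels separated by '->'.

top -> North -> c -> q

a (Wren): min(-32, -30, 33) = -32
b (Wren): min(-18, -41) = -41
c (Wren): min(34, 33, 21) = 21
North (Bob): max(-32, -41, 21) = 21
d (Wren): min(22, 38) = 22
e (Wren): min(-45, 5) = -45
f (Wren): min(6, -5, 28) = -5
South (Bob): max(22, -45, -5) = 22
top (Wren): min(21, 22) = 21
At top, Wren picks North (lowest: 21).
At North, Bob picks c (highest: 21).
At c, Wren picks q (lowest: 21).
Terminal value 21.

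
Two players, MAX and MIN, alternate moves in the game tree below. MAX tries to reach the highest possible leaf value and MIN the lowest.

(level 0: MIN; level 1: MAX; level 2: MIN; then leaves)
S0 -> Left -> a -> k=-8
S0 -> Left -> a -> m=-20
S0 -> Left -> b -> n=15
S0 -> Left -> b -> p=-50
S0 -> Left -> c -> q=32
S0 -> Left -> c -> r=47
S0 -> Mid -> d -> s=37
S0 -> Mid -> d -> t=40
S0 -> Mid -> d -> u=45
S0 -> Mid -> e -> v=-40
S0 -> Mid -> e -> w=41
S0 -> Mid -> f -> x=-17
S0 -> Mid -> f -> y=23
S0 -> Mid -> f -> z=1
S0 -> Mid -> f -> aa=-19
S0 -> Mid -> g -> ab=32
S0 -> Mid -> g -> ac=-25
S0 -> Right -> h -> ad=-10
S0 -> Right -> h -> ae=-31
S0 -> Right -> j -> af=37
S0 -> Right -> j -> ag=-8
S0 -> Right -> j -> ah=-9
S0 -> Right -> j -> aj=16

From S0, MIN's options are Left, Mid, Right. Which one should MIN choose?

Right

a (MIN): min(-8, -20) = -20
b (MIN): min(15, -50) = -50
c (MIN): min(32, 47) = 32
Left (MAX): max(-20, -50, 32) = 32
d (MIN): min(37, 40, 45) = 37
e (MIN): min(-40, 41) = -40
f (MIN): min(-17, 23, 1, -19) = -19
g (MIN): min(32, -25) = -25
Mid (MAX): max(37, -40, -19, -25) = 37
h (MIN): min(-10, -31) = -31
j (MIN): min(37, -8, -9, 16) = -9
Right (MAX): max(-31, -9) = -9
S0 (MIN): min(32, 37, -9) = -9
MIN at S0 wants the lowest of {Left=32, Mid=37, Right=-9}, so chooses Right.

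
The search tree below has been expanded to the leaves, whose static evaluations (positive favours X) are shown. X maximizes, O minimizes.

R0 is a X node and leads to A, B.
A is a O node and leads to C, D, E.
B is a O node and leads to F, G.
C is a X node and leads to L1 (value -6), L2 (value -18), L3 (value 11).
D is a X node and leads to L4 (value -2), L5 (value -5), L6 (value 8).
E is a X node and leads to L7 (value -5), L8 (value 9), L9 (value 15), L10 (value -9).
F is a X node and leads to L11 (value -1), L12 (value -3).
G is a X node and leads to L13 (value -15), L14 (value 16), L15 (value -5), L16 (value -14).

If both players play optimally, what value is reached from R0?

C (X): max(-6, -18, 11) = 11
D (X): max(-2, -5, 8) = 8
E (X): max(-5, 9, 15, -9) = 15
A (O): min(11, 8, 15) = 8
F (X): max(-1, -3) = -1
G (X): max(-15, 16, -5, -14) = 16
B (O): min(-1, 16) = -1
R0 (X): max(8, -1) = 8

8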